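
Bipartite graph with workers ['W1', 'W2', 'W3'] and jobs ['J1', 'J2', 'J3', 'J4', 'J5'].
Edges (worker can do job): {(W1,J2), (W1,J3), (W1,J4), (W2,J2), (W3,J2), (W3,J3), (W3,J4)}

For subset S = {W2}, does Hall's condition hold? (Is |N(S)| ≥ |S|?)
Yes: |N(S)| = 1, |S| = 1

Subset S = {W2}
Neighbors N(S) = {J2}

|N(S)| = 1, |S| = 1
Hall's condition: |N(S)| ≥ |S| is satisfied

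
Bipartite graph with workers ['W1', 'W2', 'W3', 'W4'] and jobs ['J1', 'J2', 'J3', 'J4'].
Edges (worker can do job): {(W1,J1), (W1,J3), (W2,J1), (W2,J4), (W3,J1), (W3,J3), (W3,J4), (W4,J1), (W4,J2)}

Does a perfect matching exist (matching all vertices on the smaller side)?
Yes, perfect matching exists (size 4)

Perfect matching: {(W1,J3), (W2,J4), (W3,J1), (W4,J2)}
All 4 vertices on the smaller side are matched.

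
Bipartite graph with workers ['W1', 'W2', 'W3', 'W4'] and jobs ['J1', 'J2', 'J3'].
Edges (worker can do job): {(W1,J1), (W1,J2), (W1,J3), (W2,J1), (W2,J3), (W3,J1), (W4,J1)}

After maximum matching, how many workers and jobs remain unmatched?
Unmatched: 1 workers, 0 jobs

Maximum matching size: 3
Workers: 4 total, 3 matched, 1 unmatched
Jobs: 3 total, 3 matched, 0 unmatched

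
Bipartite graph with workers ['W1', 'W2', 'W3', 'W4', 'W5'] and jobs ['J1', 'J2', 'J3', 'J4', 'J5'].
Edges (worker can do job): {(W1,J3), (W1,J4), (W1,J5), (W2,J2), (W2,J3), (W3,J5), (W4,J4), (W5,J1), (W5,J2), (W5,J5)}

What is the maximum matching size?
Maximum matching size = 5

Maximum matching: {(W1,J3), (W2,J2), (W3,J5), (W4,J4), (W5,J1)}
Size: 5

This assigns 5 workers to 5 distinct jobs.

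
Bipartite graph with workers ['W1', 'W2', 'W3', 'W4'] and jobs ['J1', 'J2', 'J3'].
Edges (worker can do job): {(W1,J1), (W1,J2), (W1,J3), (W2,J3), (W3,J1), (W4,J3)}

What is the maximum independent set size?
Maximum independent set = 4

By König's theorem:
- Min vertex cover = Max matching = 3
- Max independent set = Total vertices - Min vertex cover
- Max independent set = 7 - 3 = 4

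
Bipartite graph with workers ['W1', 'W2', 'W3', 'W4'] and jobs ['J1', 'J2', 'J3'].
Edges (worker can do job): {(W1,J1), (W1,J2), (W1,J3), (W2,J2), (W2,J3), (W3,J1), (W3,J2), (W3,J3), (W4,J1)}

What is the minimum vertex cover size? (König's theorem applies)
Minimum vertex cover size = 3

By König's theorem: in bipartite graphs,
min vertex cover = max matching = 3

Maximum matching has size 3, so minimum vertex cover also has size 3.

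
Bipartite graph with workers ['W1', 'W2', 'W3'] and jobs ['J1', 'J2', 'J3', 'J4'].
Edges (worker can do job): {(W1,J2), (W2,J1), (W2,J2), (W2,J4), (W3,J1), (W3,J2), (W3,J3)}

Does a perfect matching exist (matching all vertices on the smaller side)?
Yes, perfect matching exists (size 3)

Perfect matching: {(W1,J2), (W2,J4), (W3,J1)}
All 3 vertices on the smaller side are matched.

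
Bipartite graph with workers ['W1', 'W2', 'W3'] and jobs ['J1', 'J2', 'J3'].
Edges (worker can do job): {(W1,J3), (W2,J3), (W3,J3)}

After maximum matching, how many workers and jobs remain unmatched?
Unmatched: 2 workers, 2 jobs

Maximum matching size: 1
Workers: 3 total, 1 matched, 2 unmatched
Jobs: 3 total, 1 matched, 2 unmatched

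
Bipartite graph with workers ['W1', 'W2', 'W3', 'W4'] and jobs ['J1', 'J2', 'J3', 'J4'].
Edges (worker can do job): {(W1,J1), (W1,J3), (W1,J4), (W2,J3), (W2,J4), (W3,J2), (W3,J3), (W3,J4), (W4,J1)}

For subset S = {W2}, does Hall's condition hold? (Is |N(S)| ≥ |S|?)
Yes: |N(S)| = 2, |S| = 1

Subset S = {W2}
Neighbors N(S) = {J3, J4}

|N(S)| = 2, |S| = 1
Hall's condition: |N(S)| ≥ |S| is satisfied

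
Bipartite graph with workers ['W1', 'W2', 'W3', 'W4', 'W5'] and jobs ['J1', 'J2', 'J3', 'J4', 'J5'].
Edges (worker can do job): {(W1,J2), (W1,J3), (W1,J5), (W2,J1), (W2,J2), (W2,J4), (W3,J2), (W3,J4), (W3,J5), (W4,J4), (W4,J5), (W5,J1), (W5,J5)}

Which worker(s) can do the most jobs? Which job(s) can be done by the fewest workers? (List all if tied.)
Most versatile: W1, W2, W3 (3 jobs); Least covered: J3 (1 workers)

Worker degrees (jobs they can do): W1:3, W2:3, W3:3, W4:2, W5:2
Job degrees (workers who can do it): J1:2, J2:3, J3:1, J4:3, J5:4

Maximum worker degree is 3, achieved by: W1, W2, W3
Minimum job degree is 1, achieved by: J3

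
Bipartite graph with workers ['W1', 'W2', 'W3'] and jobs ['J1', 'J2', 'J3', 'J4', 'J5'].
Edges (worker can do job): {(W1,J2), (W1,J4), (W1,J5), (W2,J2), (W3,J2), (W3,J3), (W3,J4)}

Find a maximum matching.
Matching: {(W1,J4), (W2,J2), (W3,J3)}

Maximum matching (size 3):
  W1 → J4
  W2 → J2
  W3 → J3

Each worker is assigned to at most one job, and each job to at most one worker.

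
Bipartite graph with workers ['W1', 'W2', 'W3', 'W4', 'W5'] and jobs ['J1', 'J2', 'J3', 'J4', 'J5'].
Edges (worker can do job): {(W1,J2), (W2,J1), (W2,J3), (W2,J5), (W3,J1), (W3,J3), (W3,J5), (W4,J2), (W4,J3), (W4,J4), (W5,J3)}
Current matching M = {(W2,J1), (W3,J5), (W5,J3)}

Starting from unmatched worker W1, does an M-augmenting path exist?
Yes: W1 → J2

An M-augmenting path alternates non-matching / matching edges, starting and ending at unmatched vertices.
Path: W1 → J2
(J2 is unmatched in M, so the path is augmenting.)
Flipping edges along this path would increase |M| from 3 to 4.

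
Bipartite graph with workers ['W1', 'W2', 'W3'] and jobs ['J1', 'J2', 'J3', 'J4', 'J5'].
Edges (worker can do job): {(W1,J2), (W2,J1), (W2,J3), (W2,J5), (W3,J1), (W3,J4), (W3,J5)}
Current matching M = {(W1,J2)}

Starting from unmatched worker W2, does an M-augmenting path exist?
Yes: W2 → J3

An M-augmenting path alternates non-matching / matching edges, starting and ending at unmatched vertices.
Path: W2 → J3
(J3 is unmatched in M, so the path is augmenting.)
Flipping edges along this path would increase |M| from 1 to 2.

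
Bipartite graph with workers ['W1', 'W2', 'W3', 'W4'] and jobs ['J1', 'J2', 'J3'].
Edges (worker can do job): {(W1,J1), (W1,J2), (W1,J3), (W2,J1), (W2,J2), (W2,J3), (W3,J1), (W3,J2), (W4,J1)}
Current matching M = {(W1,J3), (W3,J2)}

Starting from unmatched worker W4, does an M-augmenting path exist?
Yes: W4 → J1

An M-augmenting path alternates non-matching / matching edges, starting and ending at unmatched vertices.
Path: W4 → J1
(J1 is unmatched in M, so the path is augmenting.)
Flipping edges along this path would increase |M| from 2 to 3.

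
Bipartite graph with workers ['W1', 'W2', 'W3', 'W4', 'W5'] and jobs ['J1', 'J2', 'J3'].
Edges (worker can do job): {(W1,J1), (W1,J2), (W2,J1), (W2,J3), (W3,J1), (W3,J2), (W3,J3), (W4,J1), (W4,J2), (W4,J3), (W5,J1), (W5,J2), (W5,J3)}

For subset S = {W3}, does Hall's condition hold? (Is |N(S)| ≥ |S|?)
Yes: |N(S)| = 3, |S| = 1

Subset S = {W3}
Neighbors N(S) = {J1, J2, J3}

|N(S)| = 3, |S| = 1
Hall's condition: |N(S)| ≥ |S| is satisfied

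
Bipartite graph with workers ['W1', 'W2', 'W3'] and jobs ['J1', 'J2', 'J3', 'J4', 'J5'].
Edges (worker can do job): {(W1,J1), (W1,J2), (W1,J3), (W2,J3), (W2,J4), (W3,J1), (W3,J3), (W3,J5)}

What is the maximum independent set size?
Maximum independent set = 5

By König's theorem:
- Min vertex cover = Max matching = 3
- Max independent set = Total vertices - Min vertex cover
- Max independent set = 8 - 3 = 5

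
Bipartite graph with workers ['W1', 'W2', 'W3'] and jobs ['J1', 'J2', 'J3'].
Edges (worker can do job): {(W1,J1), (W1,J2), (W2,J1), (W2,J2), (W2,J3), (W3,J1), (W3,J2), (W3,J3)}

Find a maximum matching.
Matching: {(W1,J1), (W2,J3), (W3,J2)}

Maximum matching (size 3):
  W1 → J1
  W2 → J3
  W3 → J2

Each worker is assigned to at most one job, and each job to at most one worker.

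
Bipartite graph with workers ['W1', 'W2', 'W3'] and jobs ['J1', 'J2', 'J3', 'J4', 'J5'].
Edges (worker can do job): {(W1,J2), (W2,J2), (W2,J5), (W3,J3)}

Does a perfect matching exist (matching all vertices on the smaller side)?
Yes, perfect matching exists (size 3)

Perfect matching: {(W1,J2), (W2,J5), (W3,J3)}
All 3 vertices on the smaller side are matched.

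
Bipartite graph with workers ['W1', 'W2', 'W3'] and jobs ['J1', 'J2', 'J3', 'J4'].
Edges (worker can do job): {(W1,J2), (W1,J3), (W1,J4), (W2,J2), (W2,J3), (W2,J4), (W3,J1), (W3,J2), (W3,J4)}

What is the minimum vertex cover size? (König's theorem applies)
Minimum vertex cover size = 3

By König's theorem: in bipartite graphs,
min vertex cover = max matching = 3

Maximum matching has size 3, so minimum vertex cover also has size 3.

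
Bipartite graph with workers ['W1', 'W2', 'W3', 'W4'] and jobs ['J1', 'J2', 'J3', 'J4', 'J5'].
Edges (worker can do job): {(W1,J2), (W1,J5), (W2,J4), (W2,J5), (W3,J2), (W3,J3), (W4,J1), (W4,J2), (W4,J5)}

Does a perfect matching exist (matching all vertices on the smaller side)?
Yes, perfect matching exists (size 4)

Perfect matching: {(W1,J5), (W2,J4), (W3,J3), (W4,J2)}
All 4 vertices on the smaller side are matched.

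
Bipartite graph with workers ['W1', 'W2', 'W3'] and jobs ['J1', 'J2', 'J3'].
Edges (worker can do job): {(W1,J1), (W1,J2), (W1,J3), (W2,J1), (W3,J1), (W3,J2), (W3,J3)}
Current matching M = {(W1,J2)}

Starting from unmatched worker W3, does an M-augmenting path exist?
Yes: W3 → J3

An M-augmenting path alternates non-matching / matching edges, starting and ending at unmatched vertices.
Path: W3 → J3
(J3 is unmatched in M, so the path is augmenting.)
Flipping edges along this path would increase |M| from 1 to 2.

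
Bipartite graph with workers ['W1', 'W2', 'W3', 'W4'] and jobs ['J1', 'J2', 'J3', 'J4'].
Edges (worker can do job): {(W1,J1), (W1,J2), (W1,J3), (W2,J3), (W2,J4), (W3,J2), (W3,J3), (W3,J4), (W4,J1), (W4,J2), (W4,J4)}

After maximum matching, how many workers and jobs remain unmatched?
Unmatched: 0 workers, 0 jobs

Maximum matching size: 4
Workers: 4 total, 4 matched, 0 unmatched
Jobs: 4 total, 4 matched, 0 unmatched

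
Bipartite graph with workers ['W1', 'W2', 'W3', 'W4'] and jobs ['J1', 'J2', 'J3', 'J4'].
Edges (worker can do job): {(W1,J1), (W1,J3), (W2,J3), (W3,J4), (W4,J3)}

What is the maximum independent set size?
Maximum independent set = 5

By König's theorem:
- Min vertex cover = Max matching = 3
- Max independent set = Total vertices - Min vertex cover
- Max independent set = 8 - 3 = 5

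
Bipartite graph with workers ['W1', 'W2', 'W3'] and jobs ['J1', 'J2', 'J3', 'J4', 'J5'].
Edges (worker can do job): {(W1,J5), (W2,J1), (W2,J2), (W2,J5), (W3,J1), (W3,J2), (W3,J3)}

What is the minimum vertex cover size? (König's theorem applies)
Minimum vertex cover size = 3

By König's theorem: in bipartite graphs,
min vertex cover = max matching = 3

Maximum matching has size 3, so minimum vertex cover also has size 3.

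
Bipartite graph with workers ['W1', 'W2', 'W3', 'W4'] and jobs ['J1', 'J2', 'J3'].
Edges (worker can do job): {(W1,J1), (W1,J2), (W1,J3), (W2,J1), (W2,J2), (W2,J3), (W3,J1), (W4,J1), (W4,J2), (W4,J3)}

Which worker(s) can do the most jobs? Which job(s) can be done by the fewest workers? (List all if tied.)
Most versatile: W1, W2, W4 (3 jobs); Least covered: J2, J3 (3 workers)

Worker degrees (jobs they can do): W1:3, W2:3, W3:1, W4:3
Job degrees (workers who can do it): J1:4, J2:3, J3:3

Maximum worker degree is 3, achieved by: W1, W2, W4
Minimum job degree is 3, achieved by: J2, J3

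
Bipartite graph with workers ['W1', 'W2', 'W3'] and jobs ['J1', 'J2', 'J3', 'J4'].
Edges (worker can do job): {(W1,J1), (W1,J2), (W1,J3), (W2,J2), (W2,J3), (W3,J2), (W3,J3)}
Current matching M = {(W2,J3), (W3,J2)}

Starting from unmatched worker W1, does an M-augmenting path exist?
Yes: W1 → J1

An M-augmenting path alternates non-matching / matching edges, starting and ending at unmatched vertices.
Path: W1 → J1
(J1 is unmatched in M, so the path is augmenting.)
Flipping edges along this path would increase |M| from 2 to 3.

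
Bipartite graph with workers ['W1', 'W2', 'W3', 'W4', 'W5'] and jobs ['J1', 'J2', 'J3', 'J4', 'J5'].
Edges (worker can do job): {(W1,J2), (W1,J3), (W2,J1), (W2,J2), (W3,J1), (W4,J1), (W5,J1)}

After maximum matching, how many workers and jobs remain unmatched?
Unmatched: 2 workers, 2 jobs

Maximum matching size: 3
Workers: 5 total, 3 matched, 2 unmatched
Jobs: 5 total, 3 matched, 2 unmatched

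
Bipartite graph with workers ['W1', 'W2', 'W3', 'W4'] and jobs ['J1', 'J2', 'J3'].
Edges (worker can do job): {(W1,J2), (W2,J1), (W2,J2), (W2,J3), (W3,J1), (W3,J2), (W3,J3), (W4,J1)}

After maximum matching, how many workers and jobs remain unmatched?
Unmatched: 1 workers, 0 jobs

Maximum matching size: 3
Workers: 4 total, 3 matched, 1 unmatched
Jobs: 3 total, 3 matched, 0 unmatched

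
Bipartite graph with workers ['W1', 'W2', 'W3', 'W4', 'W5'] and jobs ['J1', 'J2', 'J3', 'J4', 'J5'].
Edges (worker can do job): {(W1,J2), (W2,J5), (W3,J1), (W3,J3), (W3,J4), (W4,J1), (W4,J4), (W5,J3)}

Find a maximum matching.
Matching: {(W1,J2), (W2,J5), (W3,J4), (W4,J1), (W5,J3)}

Maximum matching (size 5):
  W1 → J2
  W2 → J5
  W3 → J4
  W4 → J1
  W5 → J3

Each worker is assigned to at most one job, and each job to at most one worker.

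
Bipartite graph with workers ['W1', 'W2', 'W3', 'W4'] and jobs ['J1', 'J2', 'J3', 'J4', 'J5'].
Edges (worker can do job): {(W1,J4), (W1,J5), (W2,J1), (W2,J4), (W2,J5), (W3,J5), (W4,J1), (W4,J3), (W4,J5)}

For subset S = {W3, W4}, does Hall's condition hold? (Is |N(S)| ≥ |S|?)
Yes: |N(S)| = 3, |S| = 2

Subset S = {W3, W4}
Neighbors N(S) = {J1, J3, J5}

|N(S)| = 3, |S| = 2
Hall's condition: |N(S)| ≥ |S| is satisfied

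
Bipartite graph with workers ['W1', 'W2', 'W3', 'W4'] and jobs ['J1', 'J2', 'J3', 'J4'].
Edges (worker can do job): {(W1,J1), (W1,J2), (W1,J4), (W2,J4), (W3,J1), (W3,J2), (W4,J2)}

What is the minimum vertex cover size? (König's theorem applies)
Minimum vertex cover size = 3

By König's theorem: in bipartite graphs,
min vertex cover = max matching = 3

Maximum matching has size 3, so minimum vertex cover also has size 3.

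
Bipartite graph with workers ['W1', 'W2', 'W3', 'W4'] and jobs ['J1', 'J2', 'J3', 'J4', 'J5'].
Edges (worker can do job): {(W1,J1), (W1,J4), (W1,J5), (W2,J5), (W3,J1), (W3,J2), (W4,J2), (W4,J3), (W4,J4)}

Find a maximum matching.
Matching: {(W1,J1), (W2,J5), (W3,J2), (W4,J4)}

Maximum matching (size 4):
  W1 → J1
  W2 → J5
  W3 → J2
  W4 → J4

Each worker is assigned to at most one job, and each job to at most one worker.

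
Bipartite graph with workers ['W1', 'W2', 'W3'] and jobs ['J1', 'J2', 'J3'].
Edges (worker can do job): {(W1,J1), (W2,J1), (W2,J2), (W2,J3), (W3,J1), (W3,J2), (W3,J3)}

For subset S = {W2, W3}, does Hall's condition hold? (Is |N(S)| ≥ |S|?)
Yes: |N(S)| = 3, |S| = 2

Subset S = {W2, W3}
Neighbors N(S) = {J1, J2, J3}

|N(S)| = 3, |S| = 2
Hall's condition: |N(S)| ≥ |S| is satisfied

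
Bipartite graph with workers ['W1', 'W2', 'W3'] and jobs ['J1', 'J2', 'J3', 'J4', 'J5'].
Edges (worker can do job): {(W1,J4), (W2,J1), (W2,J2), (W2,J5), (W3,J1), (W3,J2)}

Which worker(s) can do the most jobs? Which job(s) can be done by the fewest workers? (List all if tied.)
Most versatile: W2 (3 jobs); Least covered: J3 (0 workers)

Worker degrees (jobs they can do): W1:1, W2:3, W3:2
Job degrees (workers who can do it): J1:2, J2:2, J3:0, J4:1, J5:1

Maximum worker degree is 3, achieved by: W2
Minimum job degree is 0, achieved by: J3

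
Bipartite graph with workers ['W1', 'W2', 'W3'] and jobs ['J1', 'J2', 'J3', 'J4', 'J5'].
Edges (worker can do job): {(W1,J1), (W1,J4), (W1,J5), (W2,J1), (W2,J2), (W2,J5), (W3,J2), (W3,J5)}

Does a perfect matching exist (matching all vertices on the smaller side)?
Yes, perfect matching exists (size 3)

Perfect matching: {(W1,J1), (W2,J5), (W3,J2)}
All 3 vertices on the smaller side are matched.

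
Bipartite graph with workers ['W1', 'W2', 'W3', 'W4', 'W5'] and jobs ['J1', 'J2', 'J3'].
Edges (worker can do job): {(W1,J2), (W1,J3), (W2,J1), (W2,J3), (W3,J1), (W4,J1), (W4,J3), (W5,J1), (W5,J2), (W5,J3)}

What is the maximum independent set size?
Maximum independent set = 5

By König's theorem:
- Min vertex cover = Max matching = 3
- Max independent set = Total vertices - Min vertex cover
- Max independent set = 8 - 3 = 5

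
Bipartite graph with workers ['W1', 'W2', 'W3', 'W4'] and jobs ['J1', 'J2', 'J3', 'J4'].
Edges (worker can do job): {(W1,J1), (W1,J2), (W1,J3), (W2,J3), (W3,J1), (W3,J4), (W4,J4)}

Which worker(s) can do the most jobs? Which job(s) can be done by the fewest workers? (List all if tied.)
Most versatile: W1 (3 jobs); Least covered: J2 (1 workers)

Worker degrees (jobs they can do): W1:3, W2:1, W3:2, W4:1
Job degrees (workers who can do it): J1:2, J2:1, J3:2, J4:2

Maximum worker degree is 3, achieved by: W1
Minimum job degree is 1, achieved by: J2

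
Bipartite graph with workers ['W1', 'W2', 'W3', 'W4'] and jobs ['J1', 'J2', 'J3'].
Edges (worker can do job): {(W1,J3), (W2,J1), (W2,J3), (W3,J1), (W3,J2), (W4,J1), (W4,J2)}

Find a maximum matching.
Matching: {(W1,J3), (W3,J1), (W4,J2)}

Maximum matching (size 3):
  W1 → J3
  W3 → J1
  W4 → J2

Each worker is assigned to at most one job, and each job to at most one worker.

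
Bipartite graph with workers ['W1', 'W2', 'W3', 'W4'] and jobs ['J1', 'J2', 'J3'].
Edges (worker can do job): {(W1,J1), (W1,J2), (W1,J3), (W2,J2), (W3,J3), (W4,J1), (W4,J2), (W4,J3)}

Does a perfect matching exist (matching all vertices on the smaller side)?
Yes, perfect matching exists (size 3)

Perfect matching: {(W1,J2), (W3,J3), (W4,J1)}
All 3 vertices on the smaller side are matched.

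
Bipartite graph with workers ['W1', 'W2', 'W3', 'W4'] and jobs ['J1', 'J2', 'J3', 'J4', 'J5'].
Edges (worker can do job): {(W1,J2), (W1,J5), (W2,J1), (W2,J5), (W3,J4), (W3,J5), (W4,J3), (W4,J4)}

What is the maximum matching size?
Maximum matching size = 4

Maximum matching: {(W1,J2), (W2,J1), (W3,J5), (W4,J4)}
Size: 4

This assigns 4 workers to 4 distinct jobs.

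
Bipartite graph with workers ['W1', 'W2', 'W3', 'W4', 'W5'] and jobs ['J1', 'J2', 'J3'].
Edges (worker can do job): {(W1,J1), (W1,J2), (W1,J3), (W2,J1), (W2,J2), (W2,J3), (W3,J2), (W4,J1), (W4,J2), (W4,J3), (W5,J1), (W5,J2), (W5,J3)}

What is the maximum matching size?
Maximum matching size = 3

Maximum matching: {(W3,J2), (W4,J1), (W5,J3)}
Size: 3

This assigns 3 workers to 3 distinct jobs.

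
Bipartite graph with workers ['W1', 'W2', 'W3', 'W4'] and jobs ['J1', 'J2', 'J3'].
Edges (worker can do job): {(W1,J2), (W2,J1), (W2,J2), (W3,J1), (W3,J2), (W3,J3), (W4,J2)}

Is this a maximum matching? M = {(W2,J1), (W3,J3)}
No, size 2 is not maximum

Proposed matching has size 2.
Maximum matching size for this graph: 3.

This is NOT maximum - can be improved to size 3.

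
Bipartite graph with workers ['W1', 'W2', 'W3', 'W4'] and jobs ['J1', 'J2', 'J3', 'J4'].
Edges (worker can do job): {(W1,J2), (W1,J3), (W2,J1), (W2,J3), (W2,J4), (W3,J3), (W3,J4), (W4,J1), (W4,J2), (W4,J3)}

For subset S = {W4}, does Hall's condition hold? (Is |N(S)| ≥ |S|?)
Yes: |N(S)| = 3, |S| = 1

Subset S = {W4}
Neighbors N(S) = {J1, J2, J3}

|N(S)| = 3, |S| = 1
Hall's condition: |N(S)| ≥ |S| is satisfied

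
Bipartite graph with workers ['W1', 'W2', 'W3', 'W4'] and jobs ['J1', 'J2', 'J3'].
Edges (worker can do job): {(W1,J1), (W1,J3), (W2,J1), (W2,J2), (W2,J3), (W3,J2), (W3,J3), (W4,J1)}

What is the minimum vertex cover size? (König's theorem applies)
Minimum vertex cover size = 3

By König's theorem: in bipartite graphs,
min vertex cover = max matching = 3

Maximum matching has size 3, so minimum vertex cover also has size 3.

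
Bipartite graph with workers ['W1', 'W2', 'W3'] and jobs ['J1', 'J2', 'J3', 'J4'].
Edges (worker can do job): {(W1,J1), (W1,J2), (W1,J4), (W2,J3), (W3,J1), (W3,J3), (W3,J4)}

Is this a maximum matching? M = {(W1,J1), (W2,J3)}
No, size 2 is not maximum

Proposed matching has size 2.
Maximum matching size for this graph: 3.

This is NOT maximum - can be improved to size 3.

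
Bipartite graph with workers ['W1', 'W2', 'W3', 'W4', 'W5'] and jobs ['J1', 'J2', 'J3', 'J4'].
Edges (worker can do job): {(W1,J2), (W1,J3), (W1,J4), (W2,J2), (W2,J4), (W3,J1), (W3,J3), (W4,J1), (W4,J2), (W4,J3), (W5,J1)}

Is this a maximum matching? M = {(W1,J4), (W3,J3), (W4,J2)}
No, size 3 is not maximum

Proposed matching has size 3.
Maximum matching size for this graph: 4.

This is NOT maximum - can be improved to size 4.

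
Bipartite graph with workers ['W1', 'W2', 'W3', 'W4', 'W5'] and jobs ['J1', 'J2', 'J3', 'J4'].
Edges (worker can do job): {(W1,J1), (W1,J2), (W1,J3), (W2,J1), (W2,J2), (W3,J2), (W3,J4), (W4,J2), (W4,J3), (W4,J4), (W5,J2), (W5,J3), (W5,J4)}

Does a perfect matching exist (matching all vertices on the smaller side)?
Yes, perfect matching exists (size 4)

Perfect matching: {(W1,J1), (W3,J4), (W4,J3), (W5,J2)}
All 4 vertices on the smaller side are matched.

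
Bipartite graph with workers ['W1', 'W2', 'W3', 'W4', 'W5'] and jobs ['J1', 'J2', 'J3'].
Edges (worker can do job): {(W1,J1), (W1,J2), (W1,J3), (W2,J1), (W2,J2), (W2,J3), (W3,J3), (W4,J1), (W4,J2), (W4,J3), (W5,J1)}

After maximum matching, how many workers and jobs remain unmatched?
Unmatched: 2 workers, 0 jobs

Maximum matching size: 3
Workers: 5 total, 3 matched, 2 unmatched
Jobs: 3 total, 3 matched, 0 unmatched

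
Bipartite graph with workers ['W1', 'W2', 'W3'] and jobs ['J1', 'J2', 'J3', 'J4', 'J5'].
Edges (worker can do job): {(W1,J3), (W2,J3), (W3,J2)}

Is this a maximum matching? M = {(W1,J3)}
No, size 1 is not maximum

Proposed matching has size 1.
Maximum matching size for this graph: 2.

This is NOT maximum - can be improved to size 2.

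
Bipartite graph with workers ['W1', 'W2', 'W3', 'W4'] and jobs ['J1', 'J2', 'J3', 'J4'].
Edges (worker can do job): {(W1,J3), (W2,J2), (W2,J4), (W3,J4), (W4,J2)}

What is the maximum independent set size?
Maximum independent set = 5

By König's theorem:
- Min vertex cover = Max matching = 3
- Max independent set = Total vertices - Min vertex cover
- Max independent set = 8 - 3 = 5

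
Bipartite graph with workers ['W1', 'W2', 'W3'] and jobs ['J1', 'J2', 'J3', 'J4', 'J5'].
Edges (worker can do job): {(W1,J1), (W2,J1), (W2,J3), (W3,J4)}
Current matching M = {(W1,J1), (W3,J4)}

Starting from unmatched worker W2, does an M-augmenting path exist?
Yes: W2 → J3

An M-augmenting path alternates non-matching / matching edges, starting and ending at unmatched vertices.
Path: W2 → J3
(J3 is unmatched in M, so the path is augmenting.)
Flipping edges along this path would increase |M| from 2 to 3.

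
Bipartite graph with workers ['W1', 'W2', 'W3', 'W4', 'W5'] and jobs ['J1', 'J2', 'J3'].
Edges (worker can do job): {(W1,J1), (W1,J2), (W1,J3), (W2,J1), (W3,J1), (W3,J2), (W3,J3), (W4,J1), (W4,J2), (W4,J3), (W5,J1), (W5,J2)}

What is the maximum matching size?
Maximum matching size = 3

Maximum matching: {(W3,J1), (W4,J3), (W5,J2)}
Size: 3

This assigns 3 workers to 3 distinct jobs.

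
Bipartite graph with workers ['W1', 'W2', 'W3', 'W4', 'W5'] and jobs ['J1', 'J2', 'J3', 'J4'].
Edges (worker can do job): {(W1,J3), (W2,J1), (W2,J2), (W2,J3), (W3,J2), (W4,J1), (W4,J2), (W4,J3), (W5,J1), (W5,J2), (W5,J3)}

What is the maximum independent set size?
Maximum independent set = 6

By König's theorem:
- Min vertex cover = Max matching = 3
- Max independent set = Total vertices - Min vertex cover
- Max independent set = 9 - 3 = 6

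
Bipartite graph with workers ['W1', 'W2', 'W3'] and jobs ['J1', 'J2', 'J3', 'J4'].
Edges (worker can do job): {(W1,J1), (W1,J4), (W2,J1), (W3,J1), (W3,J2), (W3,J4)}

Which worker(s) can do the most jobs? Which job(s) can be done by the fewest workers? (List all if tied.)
Most versatile: W3 (3 jobs); Least covered: J3 (0 workers)

Worker degrees (jobs they can do): W1:2, W2:1, W3:3
Job degrees (workers who can do it): J1:3, J2:1, J3:0, J4:2

Maximum worker degree is 3, achieved by: W3
Minimum job degree is 0, achieved by: J3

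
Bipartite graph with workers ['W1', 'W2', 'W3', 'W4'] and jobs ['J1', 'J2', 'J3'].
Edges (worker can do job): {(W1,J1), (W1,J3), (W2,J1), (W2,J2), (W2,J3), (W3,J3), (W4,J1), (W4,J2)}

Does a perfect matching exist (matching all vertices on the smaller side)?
Yes, perfect matching exists (size 3)

Perfect matching: {(W1,J1), (W3,J3), (W4,J2)}
All 3 vertices on the smaller side are matched.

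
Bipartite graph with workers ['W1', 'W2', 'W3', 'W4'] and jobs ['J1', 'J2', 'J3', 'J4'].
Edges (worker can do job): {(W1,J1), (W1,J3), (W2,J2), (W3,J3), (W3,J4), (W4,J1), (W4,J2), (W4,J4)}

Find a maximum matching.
Matching: {(W1,J3), (W2,J2), (W3,J4), (W4,J1)}

Maximum matching (size 4):
  W1 → J3
  W2 → J2
  W3 → J4
  W4 → J1

Each worker is assigned to at most one job, and each job to at most one worker.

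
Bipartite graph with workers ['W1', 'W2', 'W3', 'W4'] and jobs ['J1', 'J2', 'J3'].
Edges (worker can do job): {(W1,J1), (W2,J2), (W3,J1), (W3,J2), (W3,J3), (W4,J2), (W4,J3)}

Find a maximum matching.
Matching: {(W1,J1), (W3,J2), (W4,J3)}

Maximum matching (size 3):
  W1 → J1
  W3 → J2
  W4 → J3

Each worker is assigned to at most one job, and each job to at most one worker.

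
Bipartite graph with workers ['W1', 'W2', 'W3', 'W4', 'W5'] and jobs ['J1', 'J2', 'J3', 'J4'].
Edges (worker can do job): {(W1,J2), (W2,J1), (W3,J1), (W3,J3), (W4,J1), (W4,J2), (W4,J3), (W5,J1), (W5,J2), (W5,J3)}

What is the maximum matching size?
Maximum matching size = 3

Maximum matching: {(W3,J3), (W4,J2), (W5,J1)}
Size: 3

This assigns 3 workers to 3 distinct jobs.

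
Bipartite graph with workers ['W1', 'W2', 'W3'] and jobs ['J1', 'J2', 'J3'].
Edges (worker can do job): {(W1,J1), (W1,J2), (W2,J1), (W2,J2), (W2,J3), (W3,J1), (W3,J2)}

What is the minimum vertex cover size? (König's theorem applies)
Minimum vertex cover size = 3

By König's theorem: in bipartite graphs,
min vertex cover = max matching = 3

Maximum matching has size 3, so minimum vertex cover also has size 3.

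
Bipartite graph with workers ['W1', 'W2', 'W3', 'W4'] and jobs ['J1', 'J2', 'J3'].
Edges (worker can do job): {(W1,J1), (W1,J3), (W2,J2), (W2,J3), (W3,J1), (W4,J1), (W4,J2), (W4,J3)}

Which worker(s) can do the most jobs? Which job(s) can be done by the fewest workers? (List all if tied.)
Most versatile: W4 (3 jobs); Least covered: J2 (2 workers)

Worker degrees (jobs they can do): W1:2, W2:2, W3:1, W4:3
Job degrees (workers who can do it): J1:3, J2:2, J3:3

Maximum worker degree is 3, achieved by: W4
Minimum job degree is 2, achieved by: J2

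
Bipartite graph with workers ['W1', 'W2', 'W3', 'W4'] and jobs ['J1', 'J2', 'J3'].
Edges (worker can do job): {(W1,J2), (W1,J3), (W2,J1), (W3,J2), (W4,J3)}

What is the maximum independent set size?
Maximum independent set = 4

By König's theorem:
- Min vertex cover = Max matching = 3
- Max independent set = Total vertices - Min vertex cover
- Max independent set = 7 - 3 = 4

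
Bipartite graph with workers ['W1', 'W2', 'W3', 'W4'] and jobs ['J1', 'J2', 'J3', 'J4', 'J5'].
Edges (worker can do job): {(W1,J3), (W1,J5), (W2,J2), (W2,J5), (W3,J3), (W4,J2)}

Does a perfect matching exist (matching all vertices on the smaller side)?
No, maximum matching has size 3 < 4

Maximum matching has size 3, need 4 for perfect matching.
Unmatched workers: ['W2']
Unmatched jobs: ['J1', 'J4']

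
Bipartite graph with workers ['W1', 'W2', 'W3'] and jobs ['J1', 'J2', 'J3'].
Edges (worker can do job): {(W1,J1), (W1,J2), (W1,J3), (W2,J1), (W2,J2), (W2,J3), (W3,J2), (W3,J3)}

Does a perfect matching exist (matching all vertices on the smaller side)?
Yes, perfect matching exists (size 3)

Perfect matching: {(W1,J3), (W2,J1), (W3,J2)}
All 3 vertices on the smaller side are matched.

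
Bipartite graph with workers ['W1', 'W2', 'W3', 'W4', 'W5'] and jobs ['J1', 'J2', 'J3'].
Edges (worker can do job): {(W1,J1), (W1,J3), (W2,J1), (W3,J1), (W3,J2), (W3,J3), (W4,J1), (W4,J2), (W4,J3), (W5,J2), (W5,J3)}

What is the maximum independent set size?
Maximum independent set = 5

By König's theorem:
- Min vertex cover = Max matching = 3
- Max independent set = Total vertices - Min vertex cover
- Max independent set = 8 - 3 = 5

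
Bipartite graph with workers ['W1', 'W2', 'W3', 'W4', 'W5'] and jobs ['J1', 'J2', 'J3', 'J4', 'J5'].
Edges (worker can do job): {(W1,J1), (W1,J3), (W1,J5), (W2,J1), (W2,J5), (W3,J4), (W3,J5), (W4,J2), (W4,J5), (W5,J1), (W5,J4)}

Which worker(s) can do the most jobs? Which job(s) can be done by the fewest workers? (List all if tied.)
Most versatile: W1 (3 jobs); Least covered: J2, J3 (1 workers)

Worker degrees (jobs they can do): W1:3, W2:2, W3:2, W4:2, W5:2
Job degrees (workers who can do it): J1:3, J2:1, J3:1, J4:2, J5:4

Maximum worker degree is 3, achieved by: W1
Minimum job degree is 1, achieved by: J2, J3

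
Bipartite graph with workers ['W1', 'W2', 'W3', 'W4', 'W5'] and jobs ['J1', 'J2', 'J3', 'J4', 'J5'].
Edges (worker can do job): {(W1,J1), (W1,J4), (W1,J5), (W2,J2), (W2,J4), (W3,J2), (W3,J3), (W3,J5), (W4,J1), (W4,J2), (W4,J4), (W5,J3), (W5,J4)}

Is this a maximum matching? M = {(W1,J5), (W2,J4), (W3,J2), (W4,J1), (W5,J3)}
Yes, size 5 is maximum

Proposed matching has size 5.
Maximum matching size for this graph: 5.

This is a maximum matching.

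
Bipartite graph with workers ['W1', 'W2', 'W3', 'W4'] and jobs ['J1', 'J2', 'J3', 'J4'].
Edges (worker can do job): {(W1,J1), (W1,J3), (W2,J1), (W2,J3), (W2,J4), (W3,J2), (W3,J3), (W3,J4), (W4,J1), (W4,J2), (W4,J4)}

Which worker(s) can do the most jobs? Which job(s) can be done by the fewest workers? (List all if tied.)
Most versatile: W2, W3, W4 (3 jobs); Least covered: J2 (2 workers)

Worker degrees (jobs they can do): W1:2, W2:3, W3:3, W4:3
Job degrees (workers who can do it): J1:3, J2:2, J3:3, J4:3

Maximum worker degree is 3, achieved by: W2, W3, W4
Minimum job degree is 2, achieved by: J2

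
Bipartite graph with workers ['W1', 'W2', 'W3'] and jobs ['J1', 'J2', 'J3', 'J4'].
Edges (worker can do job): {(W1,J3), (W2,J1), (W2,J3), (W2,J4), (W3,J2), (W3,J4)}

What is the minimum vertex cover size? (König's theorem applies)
Minimum vertex cover size = 3

By König's theorem: in bipartite graphs,
min vertex cover = max matching = 3

Maximum matching has size 3, so minimum vertex cover also has size 3.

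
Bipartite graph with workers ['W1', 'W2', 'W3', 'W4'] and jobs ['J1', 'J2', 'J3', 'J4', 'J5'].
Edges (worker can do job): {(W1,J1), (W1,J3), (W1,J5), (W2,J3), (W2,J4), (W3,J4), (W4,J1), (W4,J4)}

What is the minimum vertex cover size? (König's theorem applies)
Minimum vertex cover size = 4

By König's theorem: in bipartite graphs,
min vertex cover = max matching = 4

Maximum matching has size 4, so minimum vertex cover also has size 4.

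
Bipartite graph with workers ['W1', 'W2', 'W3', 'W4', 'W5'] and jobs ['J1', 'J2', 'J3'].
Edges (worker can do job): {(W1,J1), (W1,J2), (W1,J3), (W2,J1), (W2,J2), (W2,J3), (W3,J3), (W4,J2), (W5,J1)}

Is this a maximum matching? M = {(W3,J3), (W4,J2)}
No, size 2 is not maximum

Proposed matching has size 2.
Maximum matching size for this graph: 3.

This is NOT maximum - can be improved to size 3.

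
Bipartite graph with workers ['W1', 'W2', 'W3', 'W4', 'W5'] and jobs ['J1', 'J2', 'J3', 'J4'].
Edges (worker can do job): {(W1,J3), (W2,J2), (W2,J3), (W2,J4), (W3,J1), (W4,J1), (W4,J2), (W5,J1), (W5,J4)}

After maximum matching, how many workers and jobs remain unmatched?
Unmatched: 1 workers, 0 jobs

Maximum matching size: 4
Workers: 5 total, 4 matched, 1 unmatched
Jobs: 4 total, 4 matched, 0 unmatched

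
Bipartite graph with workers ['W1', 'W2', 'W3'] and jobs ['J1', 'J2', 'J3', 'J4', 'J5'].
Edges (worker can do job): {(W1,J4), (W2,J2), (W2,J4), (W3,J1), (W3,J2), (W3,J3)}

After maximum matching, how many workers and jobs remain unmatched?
Unmatched: 0 workers, 2 jobs

Maximum matching size: 3
Workers: 3 total, 3 matched, 0 unmatched
Jobs: 5 total, 3 matched, 2 unmatched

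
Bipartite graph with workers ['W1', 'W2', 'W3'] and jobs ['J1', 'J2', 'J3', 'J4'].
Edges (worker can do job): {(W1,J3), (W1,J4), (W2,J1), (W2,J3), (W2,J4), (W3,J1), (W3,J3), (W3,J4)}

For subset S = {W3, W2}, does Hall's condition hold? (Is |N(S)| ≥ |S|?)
Yes: |N(S)| = 3, |S| = 2

Subset S = {W3, W2}
Neighbors N(S) = {J1, J3, J4}

|N(S)| = 3, |S| = 2
Hall's condition: |N(S)| ≥ |S| is satisfied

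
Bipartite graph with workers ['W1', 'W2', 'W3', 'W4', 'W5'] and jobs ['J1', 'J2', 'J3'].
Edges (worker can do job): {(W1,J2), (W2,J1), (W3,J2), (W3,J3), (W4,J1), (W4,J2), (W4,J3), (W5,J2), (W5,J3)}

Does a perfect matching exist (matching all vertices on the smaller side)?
Yes, perfect matching exists (size 3)

Perfect matching: {(W3,J3), (W4,J1), (W5,J2)}
All 3 vertices on the smaller side are matched.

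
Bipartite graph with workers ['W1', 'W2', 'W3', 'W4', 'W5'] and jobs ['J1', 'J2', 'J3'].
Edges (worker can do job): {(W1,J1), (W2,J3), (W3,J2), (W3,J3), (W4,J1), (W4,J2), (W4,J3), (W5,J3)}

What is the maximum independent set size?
Maximum independent set = 5

By König's theorem:
- Min vertex cover = Max matching = 3
- Max independent set = Total vertices - Min vertex cover
- Max independent set = 8 - 3 = 5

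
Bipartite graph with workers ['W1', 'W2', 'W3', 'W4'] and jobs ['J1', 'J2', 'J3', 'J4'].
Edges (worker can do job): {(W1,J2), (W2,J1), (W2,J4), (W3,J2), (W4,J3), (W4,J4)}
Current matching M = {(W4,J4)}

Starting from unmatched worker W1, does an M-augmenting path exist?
Yes: W1 → J2

An M-augmenting path alternates non-matching / matching edges, starting and ending at unmatched vertices.
Path: W1 → J2
(J2 is unmatched in M, so the path is augmenting.)
Flipping edges along this path would increase |M| from 1 to 2.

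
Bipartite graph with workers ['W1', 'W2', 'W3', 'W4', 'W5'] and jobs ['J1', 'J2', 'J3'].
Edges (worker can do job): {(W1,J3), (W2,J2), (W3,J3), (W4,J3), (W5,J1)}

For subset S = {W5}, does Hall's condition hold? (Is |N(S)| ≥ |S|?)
Yes: |N(S)| = 1, |S| = 1

Subset S = {W5}
Neighbors N(S) = {J1}

|N(S)| = 1, |S| = 1
Hall's condition: |N(S)| ≥ |S| is satisfied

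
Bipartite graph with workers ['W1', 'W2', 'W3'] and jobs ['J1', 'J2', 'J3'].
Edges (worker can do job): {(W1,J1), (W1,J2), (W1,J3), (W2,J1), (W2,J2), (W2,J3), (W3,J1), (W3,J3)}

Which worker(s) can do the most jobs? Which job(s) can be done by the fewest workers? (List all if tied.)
Most versatile: W1, W2 (3 jobs); Least covered: J2 (2 workers)

Worker degrees (jobs they can do): W1:3, W2:3, W3:2
Job degrees (workers who can do it): J1:3, J2:2, J3:3

Maximum worker degree is 3, achieved by: W1, W2
Minimum job degree is 2, achieved by: J2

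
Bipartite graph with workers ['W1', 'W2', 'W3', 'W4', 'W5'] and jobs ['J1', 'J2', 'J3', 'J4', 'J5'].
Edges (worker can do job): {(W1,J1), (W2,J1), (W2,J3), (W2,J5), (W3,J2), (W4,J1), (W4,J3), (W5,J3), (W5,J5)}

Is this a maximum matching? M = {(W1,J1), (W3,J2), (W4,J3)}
No, size 3 is not maximum

Proposed matching has size 3.
Maximum matching size for this graph: 4.

This is NOT maximum - can be improved to size 4.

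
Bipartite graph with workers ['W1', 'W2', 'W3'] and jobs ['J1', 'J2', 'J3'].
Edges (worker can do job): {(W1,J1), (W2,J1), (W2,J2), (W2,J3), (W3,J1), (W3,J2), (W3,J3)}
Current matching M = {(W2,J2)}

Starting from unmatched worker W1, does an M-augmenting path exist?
Yes: W1 → J1

An M-augmenting path alternates non-matching / matching edges, starting and ending at unmatched vertices.
Path: W1 → J1
(J1 is unmatched in M, so the path is augmenting.)
Flipping edges along this path would increase |M| from 1 to 2.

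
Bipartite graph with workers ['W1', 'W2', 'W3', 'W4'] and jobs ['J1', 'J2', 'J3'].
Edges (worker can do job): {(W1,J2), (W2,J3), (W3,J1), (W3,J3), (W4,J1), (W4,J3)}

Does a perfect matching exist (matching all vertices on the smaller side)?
Yes, perfect matching exists (size 3)

Perfect matching: {(W1,J2), (W3,J3), (W4,J1)}
All 3 vertices on the smaller side are matched.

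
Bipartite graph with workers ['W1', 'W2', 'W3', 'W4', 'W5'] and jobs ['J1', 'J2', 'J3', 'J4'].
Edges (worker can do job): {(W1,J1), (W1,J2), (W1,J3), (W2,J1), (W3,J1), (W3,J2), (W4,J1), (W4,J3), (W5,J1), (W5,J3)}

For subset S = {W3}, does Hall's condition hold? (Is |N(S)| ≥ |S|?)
Yes: |N(S)| = 2, |S| = 1

Subset S = {W3}
Neighbors N(S) = {J1, J2}

|N(S)| = 2, |S| = 1
Hall's condition: |N(S)| ≥ |S| is satisfied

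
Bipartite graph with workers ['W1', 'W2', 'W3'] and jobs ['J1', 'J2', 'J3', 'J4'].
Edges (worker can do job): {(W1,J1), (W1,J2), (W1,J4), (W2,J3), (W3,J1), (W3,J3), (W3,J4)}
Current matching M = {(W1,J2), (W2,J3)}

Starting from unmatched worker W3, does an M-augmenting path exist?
Yes: W3 → J4

An M-augmenting path alternates non-matching / matching edges, starting and ending at unmatched vertices.
Path: W3 → J4
(J4 is unmatched in M, so the path is augmenting.)
Flipping edges along this path would increase |M| from 2 to 3.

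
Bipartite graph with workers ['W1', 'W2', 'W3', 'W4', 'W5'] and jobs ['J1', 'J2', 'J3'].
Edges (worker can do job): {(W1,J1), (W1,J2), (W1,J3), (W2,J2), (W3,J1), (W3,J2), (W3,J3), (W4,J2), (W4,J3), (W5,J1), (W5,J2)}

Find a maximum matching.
Matching: {(W3,J1), (W4,J3), (W5,J2)}

Maximum matching (size 3):
  W3 → J1
  W4 → J3
  W5 → J2

Each worker is assigned to at most one job, and each job to at most one worker.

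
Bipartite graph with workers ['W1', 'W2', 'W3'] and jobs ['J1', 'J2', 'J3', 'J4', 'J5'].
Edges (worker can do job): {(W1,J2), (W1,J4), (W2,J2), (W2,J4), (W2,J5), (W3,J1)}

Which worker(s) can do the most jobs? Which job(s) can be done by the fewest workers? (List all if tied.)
Most versatile: W2 (3 jobs); Least covered: J3 (0 workers)

Worker degrees (jobs they can do): W1:2, W2:3, W3:1
Job degrees (workers who can do it): J1:1, J2:2, J3:0, J4:2, J5:1

Maximum worker degree is 3, achieved by: W2
Minimum job degree is 0, achieved by: J3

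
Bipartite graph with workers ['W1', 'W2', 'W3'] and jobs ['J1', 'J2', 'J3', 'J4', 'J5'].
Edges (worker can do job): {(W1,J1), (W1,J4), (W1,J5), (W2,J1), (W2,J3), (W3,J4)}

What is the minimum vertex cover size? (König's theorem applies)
Minimum vertex cover size = 3

By König's theorem: in bipartite graphs,
min vertex cover = max matching = 3

Maximum matching has size 3, so minimum vertex cover also has size 3.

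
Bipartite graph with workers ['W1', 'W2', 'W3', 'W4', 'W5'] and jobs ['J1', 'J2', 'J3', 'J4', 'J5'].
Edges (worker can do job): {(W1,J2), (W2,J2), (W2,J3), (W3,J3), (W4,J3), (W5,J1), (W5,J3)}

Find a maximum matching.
Matching: {(W1,J2), (W3,J3), (W5,J1)}

Maximum matching (size 3):
  W1 → J2
  W3 → J3
  W5 → J1

Each worker is assigned to at most one job, and each job to at most one worker.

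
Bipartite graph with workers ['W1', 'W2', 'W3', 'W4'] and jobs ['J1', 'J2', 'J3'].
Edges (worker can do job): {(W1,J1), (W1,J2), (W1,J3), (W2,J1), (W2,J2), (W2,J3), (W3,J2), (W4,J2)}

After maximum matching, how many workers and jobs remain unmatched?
Unmatched: 1 workers, 0 jobs

Maximum matching size: 3
Workers: 4 total, 3 matched, 1 unmatched
Jobs: 3 total, 3 matched, 0 unmatched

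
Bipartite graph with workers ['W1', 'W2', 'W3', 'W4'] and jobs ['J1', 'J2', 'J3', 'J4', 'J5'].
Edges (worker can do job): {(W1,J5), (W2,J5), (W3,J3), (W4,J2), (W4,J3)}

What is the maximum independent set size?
Maximum independent set = 6

By König's theorem:
- Min vertex cover = Max matching = 3
- Max independent set = Total vertices - Min vertex cover
- Max independent set = 9 - 3 = 6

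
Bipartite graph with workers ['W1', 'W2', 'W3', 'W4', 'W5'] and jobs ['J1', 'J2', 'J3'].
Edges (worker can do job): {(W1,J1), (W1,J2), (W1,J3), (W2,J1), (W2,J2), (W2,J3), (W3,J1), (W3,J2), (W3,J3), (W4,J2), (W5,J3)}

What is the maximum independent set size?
Maximum independent set = 5

By König's theorem:
- Min vertex cover = Max matching = 3
- Max independent set = Total vertices - Min vertex cover
- Max independent set = 8 - 3 = 5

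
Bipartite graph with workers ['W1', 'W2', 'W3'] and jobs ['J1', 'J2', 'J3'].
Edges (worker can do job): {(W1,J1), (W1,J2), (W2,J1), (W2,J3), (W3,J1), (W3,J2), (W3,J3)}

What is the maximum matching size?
Maximum matching size = 3

Maximum matching: {(W1,J1), (W2,J3), (W3,J2)}
Size: 3

This assigns 3 workers to 3 distinct jobs.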